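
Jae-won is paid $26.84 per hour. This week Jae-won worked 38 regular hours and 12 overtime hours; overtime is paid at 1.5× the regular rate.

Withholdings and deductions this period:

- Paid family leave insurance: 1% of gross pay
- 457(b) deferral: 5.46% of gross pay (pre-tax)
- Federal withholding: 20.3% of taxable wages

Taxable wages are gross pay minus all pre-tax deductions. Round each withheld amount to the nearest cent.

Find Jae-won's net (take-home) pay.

$1,117.48

Regular pay: 38 × $26.84 = $1,019.92
Overtime pay: 12 × $26.84 × 1.5 = $483.12
Gross pay = $1,019.92 + $483.12 = $1,503.04
457(b) deferral: $1,503.04 × 0.0546 = $82.07
Taxable wages = $1,503.04 − $82.07 = $1,420.97
Federal withholding: $1,420.97 × 0.203 = $288.46
Paid family leave insurance: $1,503.04 × 0.01 = $15.03
Total deductions = $82.07 + $288.46 + $15.03 = $385.56
Net pay = $1,503.04 − $385.56 = $1,117.48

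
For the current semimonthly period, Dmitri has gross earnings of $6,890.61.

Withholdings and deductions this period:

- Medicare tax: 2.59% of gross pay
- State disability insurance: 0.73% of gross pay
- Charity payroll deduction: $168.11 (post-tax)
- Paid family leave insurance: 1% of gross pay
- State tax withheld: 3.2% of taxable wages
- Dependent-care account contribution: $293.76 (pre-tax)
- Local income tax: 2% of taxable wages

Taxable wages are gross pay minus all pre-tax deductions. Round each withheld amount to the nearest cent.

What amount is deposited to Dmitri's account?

Dependent-care account contribution: $293.76
Taxable wages = $6,890.61 − $293.76 = $6,596.85
Local income tax: $6,596.85 × 0.02 = $131.94
State tax withheld: $6,596.85 × 0.032 = $211.10
Paid family leave insurance: $6,890.61 × 0.01 = $68.91
Medicare tax: $6,890.61 × 0.0259 = $178.47
State disability insurance: $6,890.61 × 0.0073 = $50.30
Charity payroll deduction: $168.11
Total deductions = $293.76 + $131.94 + $211.10 + $68.91 + $178.47 + $50.30 + $168.11 = $1,102.59
Net pay = $6,890.61 − $1,102.59 = $5,788.02

$5,788.02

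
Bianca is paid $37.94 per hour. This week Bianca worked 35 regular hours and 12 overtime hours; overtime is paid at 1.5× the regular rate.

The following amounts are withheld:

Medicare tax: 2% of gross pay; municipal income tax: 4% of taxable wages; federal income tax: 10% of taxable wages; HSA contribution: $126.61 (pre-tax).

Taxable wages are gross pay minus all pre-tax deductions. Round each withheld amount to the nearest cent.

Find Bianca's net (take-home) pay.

$1,580.20

Regular pay: 35 × $37.94 = $1,327.90
Overtime pay: 12 × $37.94 × 1.5 = $682.92
Gross pay = $1,327.90 + $682.92 = $2,010.82
HSA contribution: $126.61
Taxable wages = $2,010.82 − $126.61 = $1,884.21
Federal income tax: $1,884.21 × 0.1 = $188.42
Municipal income tax: $1,884.21 × 0.04 = $75.37
Medicare tax: $2,010.82 × 0.02 = $40.22
Total deductions = $126.61 + $188.42 + $75.37 + $40.22 = $430.62
Net pay = $2,010.82 − $430.62 = $1,580.20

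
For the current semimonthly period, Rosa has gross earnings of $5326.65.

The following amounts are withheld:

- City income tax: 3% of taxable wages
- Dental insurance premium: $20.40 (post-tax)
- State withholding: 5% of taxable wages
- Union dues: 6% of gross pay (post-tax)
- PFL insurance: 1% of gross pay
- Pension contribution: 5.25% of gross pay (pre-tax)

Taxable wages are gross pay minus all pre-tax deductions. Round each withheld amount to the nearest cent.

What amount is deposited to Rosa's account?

$4249.97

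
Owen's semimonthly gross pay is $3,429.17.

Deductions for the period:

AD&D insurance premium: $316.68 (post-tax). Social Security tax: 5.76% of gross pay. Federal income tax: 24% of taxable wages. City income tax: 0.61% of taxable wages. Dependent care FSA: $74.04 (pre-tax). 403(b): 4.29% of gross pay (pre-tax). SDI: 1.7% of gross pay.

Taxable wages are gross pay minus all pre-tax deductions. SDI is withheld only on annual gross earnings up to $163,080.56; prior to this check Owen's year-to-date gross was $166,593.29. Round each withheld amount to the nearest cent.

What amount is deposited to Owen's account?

$1,904.33

403(b): $3,429.17 × 0.0429 = $147.11
Dependent care FSA: $74.04
Pre-tax total = $147.11 + $74.04 = $221.15
Taxable wages = $3,429.17 − $221.15 = $3,208.02
Federal income tax: $3,208.02 × 0.24 = $769.92
City income tax: $3,208.02 × 0.0061 = $19.57
Social Security tax: $3,429.17 × 0.0576 = $197.52
SDI: annual cap $163,080.56 already reached (YTD $166,593.29), so $0.00
AD&D insurance premium: $316.68
Total deductions = $147.11 + $74.04 + $769.92 + $19.57 + $197.52 + $0.00 + $316.68 = $1,524.84
Net pay = $3,429.17 − $1,524.84 = $1,904.33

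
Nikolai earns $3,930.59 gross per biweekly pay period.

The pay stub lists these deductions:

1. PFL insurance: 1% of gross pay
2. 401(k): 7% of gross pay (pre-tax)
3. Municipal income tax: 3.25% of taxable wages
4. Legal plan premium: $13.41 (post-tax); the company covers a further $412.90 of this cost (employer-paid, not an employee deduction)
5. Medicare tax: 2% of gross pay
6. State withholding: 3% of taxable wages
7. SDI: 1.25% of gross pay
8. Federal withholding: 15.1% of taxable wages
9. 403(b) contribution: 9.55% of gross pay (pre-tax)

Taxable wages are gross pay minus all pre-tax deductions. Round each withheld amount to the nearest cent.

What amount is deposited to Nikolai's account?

$2,399.33

401(k): $3,930.59 × 0.07 = $275.14
403(b) contribution: $3,930.59 × 0.0955 = $375.37
Pre-tax total = $275.14 + $375.37 = $650.51
Taxable wages = $3,930.59 − $650.51 = $3,280.08
Municipal income tax: $3,280.08 × 0.0325 = $106.60
Federal withholding: $3,280.08 × 0.151 = $495.29
State withholding: $3,280.08 × 0.03 = $98.40
PFL insurance: $3,930.59 × 0.01 = $39.31
SDI: $3,930.59 × 0.0125 = $49.13
Medicare tax: $3,930.59 × 0.02 = $78.61
Legal plan premium: $13.41
(Employer's $412.90 toward legal plan premium is not withheld from the employee.)
Total deductions = $275.14 + $375.37 + $106.60 + $495.29 + $98.40 + $39.31 + $49.13 + $78.61 + $13.41 = $1,531.26
Net pay = $3,930.59 − $1,531.26 = $2,399.33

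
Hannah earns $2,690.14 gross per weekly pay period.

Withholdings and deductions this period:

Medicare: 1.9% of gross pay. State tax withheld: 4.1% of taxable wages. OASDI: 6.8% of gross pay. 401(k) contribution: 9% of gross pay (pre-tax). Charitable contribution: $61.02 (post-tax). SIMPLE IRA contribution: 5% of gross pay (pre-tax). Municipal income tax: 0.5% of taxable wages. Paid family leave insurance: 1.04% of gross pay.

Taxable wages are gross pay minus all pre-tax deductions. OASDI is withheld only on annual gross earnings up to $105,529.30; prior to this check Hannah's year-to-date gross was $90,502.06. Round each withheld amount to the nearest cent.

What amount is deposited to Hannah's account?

401(k) contribution: $2,690.14 × 0.09 = $242.11
SIMPLE IRA contribution: $2,690.14 × 0.05 = $134.51
Pre-tax total = $242.11 + $134.51 = $376.62
Taxable wages = $2,690.14 − $376.62 = $2,313.52
State tax withheld: $2,313.52 × 0.041 = $94.85
Municipal income tax: $2,313.52 × 0.005 = $11.57
OASDI: cap not yet reached, full $2,690.14 is subject → $2,690.14 × 0.068 = $182.93
Paid family leave insurance: $2,690.14 × 0.0104 = $27.98
Medicare: $2,690.14 × 0.019 = $51.11
Charitable contribution: $61.02
Total deductions = $242.11 + $134.51 + $94.85 + $11.57 + $182.93 + $27.98 + $51.11 + $61.02 = $806.08
Net pay = $2,690.14 − $806.08 = $1,884.06

$1,884.06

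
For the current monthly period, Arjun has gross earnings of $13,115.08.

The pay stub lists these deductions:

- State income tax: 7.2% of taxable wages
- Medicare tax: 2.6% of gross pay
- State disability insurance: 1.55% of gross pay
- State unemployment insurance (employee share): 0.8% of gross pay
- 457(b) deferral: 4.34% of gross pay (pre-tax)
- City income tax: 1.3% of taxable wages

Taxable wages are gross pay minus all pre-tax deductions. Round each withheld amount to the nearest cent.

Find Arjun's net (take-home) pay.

457(b) deferral: $13,115.08 × 0.0434 = $569.19
Taxable wages = $13,115.08 − $569.19 = $12,545.89
State income tax: $12,545.89 × 0.072 = $903.30
City income tax: $12,545.89 × 0.013 = $163.10
Medicare tax: $13,115.08 × 0.026 = $340.99
State disability insurance: $13,115.08 × 0.0155 = $203.28
State unemployment insurance (employee share): $13,115.08 × 0.008 = $104.92
Total deductions = $569.19 + $903.30 + $163.10 + $340.99 + $203.28 + $104.92 = $2,284.78
Net pay = $13,115.08 − $2,284.78 = $10,830.30

$10,830.30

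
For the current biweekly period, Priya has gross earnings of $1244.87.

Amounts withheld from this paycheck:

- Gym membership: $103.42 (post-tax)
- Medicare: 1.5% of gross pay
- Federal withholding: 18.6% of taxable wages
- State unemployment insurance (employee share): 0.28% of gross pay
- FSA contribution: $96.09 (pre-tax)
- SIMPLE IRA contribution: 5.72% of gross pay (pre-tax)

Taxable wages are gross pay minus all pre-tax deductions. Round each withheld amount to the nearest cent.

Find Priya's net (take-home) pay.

$751.56

SIMPLE IRA contribution: $1244.87 × 0.0572 = $71.21
FSA contribution: $96.09
Pre-tax total = $71.21 + $96.09 = $167.30
Taxable wages = $1244.87 − $167.30 = $1077.57
Federal withholding: $1077.57 × 0.186 = $200.43
Medicare: $1244.87 × 0.015 = $18.67
State unemployment insurance (employee share): $1244.87 × 0.0028 = $3.49
Gym membership: $103.42
Total deductions = $71.21 + $96.09 + $200.43 + $18.67 + $3.49 + $103.42 = $493.31
Net pay = $1244.87 − $493.31 = $751.56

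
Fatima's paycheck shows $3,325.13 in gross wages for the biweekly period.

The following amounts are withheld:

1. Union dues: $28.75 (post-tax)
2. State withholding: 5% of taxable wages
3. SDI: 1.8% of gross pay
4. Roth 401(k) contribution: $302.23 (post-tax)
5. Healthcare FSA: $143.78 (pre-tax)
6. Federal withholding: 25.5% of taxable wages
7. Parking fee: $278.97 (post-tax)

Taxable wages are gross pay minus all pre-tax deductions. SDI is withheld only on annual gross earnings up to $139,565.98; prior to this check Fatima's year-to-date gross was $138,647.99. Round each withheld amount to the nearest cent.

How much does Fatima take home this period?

Healthcare FSA: $143.78
Taxable wages = $3,325.13 − $143.78 = $3,181.35
State withholding: $3,181.35 × 0.05 = $159.07
Federal withholding: $3,181.35 × 0.255 = $811.24
SDI: only $139,565.98 − $138,647.99 = $917.99 of this check is subject → $917.99 × 0.018 = $16.52
Roth 401(k) contribution: $302.23
Union dues: $28.75
Parking fee: $278.97
Total deductions = $143.78 + $159.07 + $811.24 + $16.52 + $302.23 + $28.75 + $278.97 = $1,740.56
Net pay = $3,325.13 − $1,740.56 = $1,584.57

$1,584.57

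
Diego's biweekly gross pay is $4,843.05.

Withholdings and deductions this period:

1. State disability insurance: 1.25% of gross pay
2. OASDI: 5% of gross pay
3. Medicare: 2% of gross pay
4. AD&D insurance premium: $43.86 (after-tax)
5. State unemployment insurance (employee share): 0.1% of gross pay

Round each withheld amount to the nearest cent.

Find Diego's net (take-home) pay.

$4,394.80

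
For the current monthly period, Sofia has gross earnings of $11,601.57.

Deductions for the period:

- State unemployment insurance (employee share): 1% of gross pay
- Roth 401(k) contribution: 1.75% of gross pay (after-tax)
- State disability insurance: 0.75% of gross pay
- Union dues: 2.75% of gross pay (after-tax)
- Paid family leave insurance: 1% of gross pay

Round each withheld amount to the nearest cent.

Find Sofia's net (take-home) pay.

State disability insurance: $11,601.57 × 0.0075 = $87.01
State unemployment insurance (employee share): $11,601.57 × 0.01 = $116.02
Paid family leave insurance: $11,601.57 × 0.01 = $116.02
Union dues: $11,601.57 × 0.0275 = $319.04
Roth 401(k) contribution: $11,601.57 × 0.0175 = $203.03
Total deductions = $87.01 + $116.02 + $116.02 + $319.04 + $203.03 = $841.12
Net pay = $11,601.57 − $841.12 = $10,760.45

$10,760.45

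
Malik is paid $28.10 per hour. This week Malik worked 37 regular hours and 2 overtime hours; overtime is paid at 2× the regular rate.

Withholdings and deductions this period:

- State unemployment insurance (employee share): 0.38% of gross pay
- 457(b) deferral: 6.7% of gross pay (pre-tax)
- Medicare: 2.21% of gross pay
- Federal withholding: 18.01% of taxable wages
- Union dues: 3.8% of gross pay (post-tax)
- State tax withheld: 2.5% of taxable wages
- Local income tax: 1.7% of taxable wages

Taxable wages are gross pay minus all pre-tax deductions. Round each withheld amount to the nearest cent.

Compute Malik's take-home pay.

Regular pay: 37 × $28.10 = $1039.70
Overtime pay: 2 × $28.10 × 2 = $112.40
Gross pay = $1039.70 + $112.40 = $1152.10
457(b) deferral: $1152.10 × 0.067 = $77.19
Taxable wages = $1152.10 − $77.19 = $1074.91
Local income tax: $1074.91 × 0.017 = $18.27
Federal withholding: $1074.91 × 0.1801 = $193.59
State tax withheld: $1074.91 × 0.025 = $26.87
Medicare: $1152.10 × 0.0221 = $25.46
State unemployment insurance (employee share): $1152.10 × 0.0038 = $4.38
Union dues: $1152.10 × 0.038 = $43.78
Total deductions = $77.19 + $18.27 + $193.59 + $26.87 + $25.46 + $4.38 + $43.78 = $389.54
Net pay = $1152.10 − $389.54 = $762.56

$762.56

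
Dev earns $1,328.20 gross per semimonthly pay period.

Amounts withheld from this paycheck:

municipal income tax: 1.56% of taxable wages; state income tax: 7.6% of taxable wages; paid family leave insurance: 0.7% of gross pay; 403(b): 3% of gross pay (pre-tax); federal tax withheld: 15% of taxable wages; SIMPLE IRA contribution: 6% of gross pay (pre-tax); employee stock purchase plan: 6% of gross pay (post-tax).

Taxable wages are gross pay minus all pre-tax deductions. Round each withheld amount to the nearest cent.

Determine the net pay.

403(b): $1,328.20 × 0.03 = $39.85
SIMPLE IRA contribution: $1,328.20 × 0.06 = $79.69
Pre-tax total = $39.85 + $79.69 = $119.54
Taxable wages = $1,328.20 − $119.54 = $1,208.66
State income tax: $1,208.66 × 0.076 = $91.86
Municipal income tax: $1,208.66 × 0.0156 = $18.86
Federal tax withheld: $1,208.66 × 0.15 = $181.30
Paid family leave insurance: $1,328.20 × 0.007 = $9.30
Employee stock purchase plan: $1,328.20 × 0.06 = $79.69
Total deductions = $39.85 + $79.69 + $91.86 + $18.86 + $181.30 + $9.30 + $79.69 = $500.55
Net pay = $1,328.20 − $500.55 = $827.65

$827.65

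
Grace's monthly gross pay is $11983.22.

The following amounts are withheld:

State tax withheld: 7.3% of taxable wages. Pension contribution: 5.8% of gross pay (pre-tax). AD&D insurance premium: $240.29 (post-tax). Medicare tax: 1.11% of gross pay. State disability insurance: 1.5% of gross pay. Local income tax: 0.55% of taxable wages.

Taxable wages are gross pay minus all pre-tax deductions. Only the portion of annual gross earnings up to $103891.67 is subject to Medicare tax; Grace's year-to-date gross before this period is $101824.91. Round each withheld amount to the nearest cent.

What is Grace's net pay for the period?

Pension contribution: $11983.22 × 0.058 = $695.03
Taxable wages = $11983.22 − $695.03 = $11288.19
State tax withheld: $11288.19 × 0.073 = $824.04
Local income tax: $11288.19 × 0.0055 = $62.09
Medicare tax: only $103891.67 − $101824.91 = $2066.76 of this check is subject → $2066.76 × 0.0111 = $22.94
State disability insurance: $11983.22 × 0.015 = $179.75
AD&D insurance premium: $240.29
Total deductions = $695.03 + $824.04 + $62.09 + $22.94 + $179.75 + $240.29 = $2024.14
Net pay = $11983.22 − $2024.14 = $9959.08

$9959.08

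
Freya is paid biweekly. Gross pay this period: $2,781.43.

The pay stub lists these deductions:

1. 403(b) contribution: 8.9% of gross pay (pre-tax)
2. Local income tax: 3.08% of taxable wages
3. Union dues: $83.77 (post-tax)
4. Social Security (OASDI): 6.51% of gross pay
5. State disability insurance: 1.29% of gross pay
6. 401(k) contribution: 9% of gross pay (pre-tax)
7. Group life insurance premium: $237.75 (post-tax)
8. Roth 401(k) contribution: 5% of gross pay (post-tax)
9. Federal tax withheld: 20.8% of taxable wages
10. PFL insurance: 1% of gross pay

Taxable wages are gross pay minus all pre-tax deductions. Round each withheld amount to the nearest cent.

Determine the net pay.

403(b) contribution: $2,781.43 × 0.089 = $247.55
401(k) contribution: $2,781.43 × 0.09 = $250.33
Pre-tax total = $247.55 + $250.33 = $497.88
Taxable wages = $2,781.43 − $497.88 = $2,283.55
Local income tax: $2,283.55 × 0.0308 = $70.33
Federal tax withheld: $2,283.55 × 0.208 = $474.98
PFL insurance: $2,781.43 × 0.01 = $27.81
Social Security (OASDI): $2,781.43 × 0.0651 = $181.07
State disability insurance: $2,781.43 × 0.0129 = $35.88
Roth 401(k) contribution: $2,781.43 × 0.05 = $139.07
Union dues: $83.77
Group life insurance premium: $237.75
Total deductions = $247.55 + $250.33 + $70.33 + $474.98 + $27.81 + $181.07 + $35.88 + $139.07 + $83.77 + $237.75 = $1,748.54
Net pay = $2,781.43 − $1,748.54 = $1,032.89

$1,032.89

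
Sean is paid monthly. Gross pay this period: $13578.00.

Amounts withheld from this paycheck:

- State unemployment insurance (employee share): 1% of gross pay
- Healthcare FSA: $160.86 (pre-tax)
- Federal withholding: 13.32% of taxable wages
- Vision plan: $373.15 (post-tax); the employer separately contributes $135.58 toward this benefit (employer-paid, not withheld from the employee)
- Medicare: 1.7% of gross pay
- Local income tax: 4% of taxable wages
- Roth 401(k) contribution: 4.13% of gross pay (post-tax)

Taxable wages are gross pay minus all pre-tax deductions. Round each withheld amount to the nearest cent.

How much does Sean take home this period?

$9792.76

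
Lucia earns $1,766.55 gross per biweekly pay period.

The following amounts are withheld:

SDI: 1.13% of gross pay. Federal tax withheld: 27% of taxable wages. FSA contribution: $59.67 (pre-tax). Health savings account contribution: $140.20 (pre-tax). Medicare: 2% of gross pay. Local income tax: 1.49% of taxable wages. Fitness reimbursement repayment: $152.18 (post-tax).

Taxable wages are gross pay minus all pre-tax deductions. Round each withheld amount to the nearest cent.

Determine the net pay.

$912.87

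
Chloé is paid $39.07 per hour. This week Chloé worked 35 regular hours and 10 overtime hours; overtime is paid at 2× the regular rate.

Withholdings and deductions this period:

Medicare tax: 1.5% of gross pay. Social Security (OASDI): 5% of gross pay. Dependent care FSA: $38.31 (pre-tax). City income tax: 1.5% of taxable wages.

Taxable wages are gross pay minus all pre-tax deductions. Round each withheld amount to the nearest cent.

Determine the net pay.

Regular pay: 35 × $39.07 = $1367.45
Overtime pay: 10 × $39.07 × 2 = $781.40
Gross pay = $1367.45 + $781.40 = $2148.85
Dependent care FSA: $38.31
Taxable wages = $2148.85 − $38.31 = $2110.54
City income tax: $2110.54 × 0.015 = $31.66
Medicare tax: $2148.85 × 0.015 = $32.23
Social Security (OASDI): $2148.85 × 0.05 = $107.44
Total deductions = $38.31 + $31.66 + $32.23 + $107.44 = $209.64
Net pay = $2148.85 − $209.64 = $1939.21

$1939.21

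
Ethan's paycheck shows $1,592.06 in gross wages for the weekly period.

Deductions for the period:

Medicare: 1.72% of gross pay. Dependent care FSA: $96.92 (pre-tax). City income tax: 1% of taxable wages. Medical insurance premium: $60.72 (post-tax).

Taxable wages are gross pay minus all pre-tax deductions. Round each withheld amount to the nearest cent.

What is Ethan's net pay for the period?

$1,392.09

Dependent care FSA: $96.92
Taxable wages = $1,592.06 − $96.92 = $1,495.14
City income tax: $1,495.14 × 0.01 = $14.95
Medicare: $1,592.06 × 0.0172 = $27.38
Medical insurance premium: $60.72
Total deductions = $96.92 + $14.95 + $27.38 + $60.72 = $199.97
Net pay = $1,592.06 − $199.97 = $1,392.09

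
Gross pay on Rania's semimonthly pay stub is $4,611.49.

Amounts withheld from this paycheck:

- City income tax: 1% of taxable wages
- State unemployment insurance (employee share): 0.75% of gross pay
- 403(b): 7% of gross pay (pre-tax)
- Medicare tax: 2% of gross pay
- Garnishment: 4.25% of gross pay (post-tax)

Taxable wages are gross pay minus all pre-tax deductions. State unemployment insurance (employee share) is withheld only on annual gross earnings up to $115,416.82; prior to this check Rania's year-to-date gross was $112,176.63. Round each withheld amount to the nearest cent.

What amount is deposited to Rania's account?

403(b): $4,611.49 × 0.07 = $322.80
Taxable wages = $4,611.49 − $322.80 = $4,288.69
City income tax: $4,288.69 × 0.01 = $42.89
State unemployment insurance (employee share): only $115,416.82 − $112,176.63 = $3,240.19 of this check is subject → $3,240.19 × 0.0075 = $24.30
Medicare tax: $4,611.49 × 0.02 = $92.23
Garnishment: $4,611.49 × 0.0425 = $195.99
Total deductions = $322.80 + $42.89 + $24.30 + $92.23 + $195.99 = $678.21
Net pay = $4,611.49 − $678.21 = $3,933.28

$3,933.28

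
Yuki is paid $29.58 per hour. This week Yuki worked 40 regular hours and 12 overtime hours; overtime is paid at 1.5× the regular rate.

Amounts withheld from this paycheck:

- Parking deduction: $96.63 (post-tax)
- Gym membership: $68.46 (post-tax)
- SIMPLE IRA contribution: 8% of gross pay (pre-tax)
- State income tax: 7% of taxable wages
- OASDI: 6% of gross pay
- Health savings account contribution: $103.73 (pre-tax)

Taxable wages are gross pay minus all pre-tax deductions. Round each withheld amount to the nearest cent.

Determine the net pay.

$1,103.40

Regular pay: 40 × $29.58 = $1,183.20
Overtime pay: 12 × $29.58 × 1.5 = $532.44
Gross pay = $1,183.20 + $532.44 = $1,715.64
Health savings account contribution: $103.73
SIMPLE IRA contribution: $1,715.64 × 0.08 = $137.25
Pre-tax total = $103.73 + $137.25 = $240.98
Taxable wages = $1,715.64 − $240.98 = $1,474.66
State income tax: $1,474.66 × 0.07 = $103.23
OASDI: $1,715.64 × 0.06 = $102.94
Gym membership: $68.46
Parking deduction: $96.63
Total deductions = $103.73 + $137.25 + $103.23 + $102.94 + $68.46 + $96.63 = $612.24
Net pay = $1,715.64 − $612.24 = $1,103.40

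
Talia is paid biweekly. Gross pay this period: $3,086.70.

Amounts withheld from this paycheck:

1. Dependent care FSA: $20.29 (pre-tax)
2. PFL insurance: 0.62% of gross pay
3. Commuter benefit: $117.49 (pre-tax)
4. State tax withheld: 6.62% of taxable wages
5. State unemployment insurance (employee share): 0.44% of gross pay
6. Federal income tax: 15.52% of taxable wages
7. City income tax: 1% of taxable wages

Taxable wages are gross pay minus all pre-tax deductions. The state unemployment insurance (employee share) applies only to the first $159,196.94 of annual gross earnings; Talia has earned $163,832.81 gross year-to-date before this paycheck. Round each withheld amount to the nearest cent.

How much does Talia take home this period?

$2,247.40

Dependent care FSA: $20.29
Commuter benefit: $117.49
Pre-tax total = $20.29 + $117.49 = $137.78
Taxable wages = $3,086.70 − $137.78 = $2,948.92
City income tax: $2,948.92 × 0.01 = $29.49
State tax withheld: $2,948.92 × 0.0662 = $195.22
Federal income tax: $2,948.92 × 0.1552 = $457.67
PFL insurance: $3,086.70 × 0.0062 = $19.14
State unemployment insurance (employee share): annual cap $159,196.94 already reached (YTD $163,832.81), so $0.00
Total deductions = $20.29 + $117.49 + $29.49 + $195.22 + $457.67 + $19.14 + $0.00 = $839.30
Net pay = $3,086.70 − $839.30 = $2,247.40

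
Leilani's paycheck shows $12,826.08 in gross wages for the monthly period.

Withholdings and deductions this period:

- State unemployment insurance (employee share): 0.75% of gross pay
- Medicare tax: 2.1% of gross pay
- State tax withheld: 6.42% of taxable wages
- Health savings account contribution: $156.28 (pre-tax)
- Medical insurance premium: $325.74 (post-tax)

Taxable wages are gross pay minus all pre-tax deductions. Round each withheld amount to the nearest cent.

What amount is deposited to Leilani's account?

Health savings account contribution: $156.28
Taxable wages = $12,826.08 − $156.28 = $12,669.80
State tax withheld: $12,669.80 × 0.0642 = $813.40
State unemployment insurance (employee share): $12,826.08 × 0.0075 = $96.20
Medicare tax: $12,826.08 × 0.021 = $269.35
Medical insurance premium: $325.74
Total deductions = $156.28 + $813.40 + $96.20 + $269.35 + $325.74 = $1,660.97
Net pay = $12,826.08 − $1,660.97 = $11,165.11

$11,165.11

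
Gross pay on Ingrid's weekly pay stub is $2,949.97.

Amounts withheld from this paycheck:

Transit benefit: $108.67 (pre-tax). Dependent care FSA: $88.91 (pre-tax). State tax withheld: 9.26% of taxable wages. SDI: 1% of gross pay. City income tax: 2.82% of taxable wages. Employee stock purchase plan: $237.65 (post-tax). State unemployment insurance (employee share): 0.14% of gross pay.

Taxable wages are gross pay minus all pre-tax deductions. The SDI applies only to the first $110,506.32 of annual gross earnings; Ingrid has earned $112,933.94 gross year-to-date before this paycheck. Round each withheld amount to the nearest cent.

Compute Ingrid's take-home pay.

$2,178.12

Dependent care FSA: $88.91
Transit benefit: $108.67
Pre-tax total = $88.91 + $108.67 = $197.58
Taxable wages = $2,949.97 − $197.58 = $2,752.39
State tax withheld: $2,752.39 × 0.0926 = $254.87
City income tax: $2,752.39 × 0.0282 = $77.62
SDI: annual cap $110,506.32 already reached (YTD $112,933.94), so $0.00
State unemployment insurance (employee share): $2,949.97 × 0.0014 = $4.13
Employee stock purchase plan: $237.65
Total deductions = $88.91 + $108.67 + $254.87 + $77.62 + $0.00 + $4.13 + $237.65 = $771.85
Net pay = $2,949.97 − $771.85 = $2,178.12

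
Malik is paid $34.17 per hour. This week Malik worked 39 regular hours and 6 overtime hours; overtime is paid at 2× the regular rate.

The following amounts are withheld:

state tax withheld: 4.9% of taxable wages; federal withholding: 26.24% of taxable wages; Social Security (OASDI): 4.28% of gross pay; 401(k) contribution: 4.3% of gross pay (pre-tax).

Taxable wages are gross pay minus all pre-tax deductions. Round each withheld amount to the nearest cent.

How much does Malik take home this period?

$1073.82

Regular pay: 39 × $34.17 = $1332.63
Overtime pay: 6 × $34.17 × 2 = $410.04
Gross pay = $1332.63 + $410.04 = $1742.67
401(k) contribution: $1742.67 × 0.043 = $74.93
Taxable wages = $1742.67 − $74.93 = $1667.74
State tax withheld: $1667.74 × 0.049 = $81.72
Federal withholding: $1667.74 × 0.2624 = $437.61
Social Security (OASDI): $1742.67 × 0.0428 = $74.59
Total deductions = $74.93 + $81.72 + $437.61 + $74.59 = $668.85
Net pay = $1742.67 − $668.85 = $1073.82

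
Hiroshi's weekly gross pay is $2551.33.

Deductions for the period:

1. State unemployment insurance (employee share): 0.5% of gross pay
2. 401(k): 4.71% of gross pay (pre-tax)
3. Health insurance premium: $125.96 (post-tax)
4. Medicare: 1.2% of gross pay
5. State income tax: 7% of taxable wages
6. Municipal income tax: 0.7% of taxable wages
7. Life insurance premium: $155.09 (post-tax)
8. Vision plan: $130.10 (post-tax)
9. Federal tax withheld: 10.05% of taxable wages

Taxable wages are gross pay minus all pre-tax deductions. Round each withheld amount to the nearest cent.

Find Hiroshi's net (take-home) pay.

401(k): $2551.33 × 0.0471 = $120.17
Taxable wages = $2551.33 − $120.17 = $2431.16
Municipal income tax: $2431.16 × 0.007 = $17.02
State income tax: $2431.16 × 0.07 = $170.18
Federal tax withheld: $2431.16 × 0.1005 = $244.33
Medicare: $2551.33 × 0.012 = $30.62
State unemployment insurance (employee share): $2551.33 × 0.005 = $12.76
Health insurance premium: $125.96
Vision plan: $130.10
Life insurance premium: $155.09
Total deductions = $120.17 + $17.02 + $170.18 + $244.33 + $30.62 + $12.76 + $125.96 + $130.10 + $155.09 = $1006.23
Net pay = $2551.33 − $1006.23 = $1545.10

$1545.10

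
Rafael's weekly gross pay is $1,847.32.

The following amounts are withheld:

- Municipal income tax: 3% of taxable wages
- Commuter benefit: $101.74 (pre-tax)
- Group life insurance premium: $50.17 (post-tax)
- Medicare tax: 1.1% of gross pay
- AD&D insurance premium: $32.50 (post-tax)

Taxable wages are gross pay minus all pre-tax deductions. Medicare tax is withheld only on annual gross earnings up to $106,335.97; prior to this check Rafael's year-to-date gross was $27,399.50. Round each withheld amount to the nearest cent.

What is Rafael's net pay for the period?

$1,590.22

Commuter benefit: $101.74
Taxable wages = $1,847.32 − $101.74 = $1,745.58
Municipal income tax: $1,745.58 × 0.03 = $52.37
Medicare tax: cap not yet reached, full $1,847.32 is subject → $1,847.32 × 0.011 = $20.32
Group life insurance premium: $50.17
AD&D insurance premium: $32.50
Total deductions = $101.74 + $52.37 + $20.32 + $50.17 + $32.50 = $257.10
Net pay = $1,847.32 − $257.10 = $1,590.22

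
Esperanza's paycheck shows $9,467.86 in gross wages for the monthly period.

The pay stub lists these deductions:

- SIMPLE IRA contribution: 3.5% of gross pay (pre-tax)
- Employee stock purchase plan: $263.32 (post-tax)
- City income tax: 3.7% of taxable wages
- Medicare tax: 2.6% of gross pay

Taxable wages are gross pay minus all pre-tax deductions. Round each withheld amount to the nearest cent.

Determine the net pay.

$8,288.95

SIMPLE IRA contribution: $9,467.86 × 0.035 = $331.38
Taxable wages = $9,467.86 − $331.38 = $9,136.48
City income tax: $9,136.48 × 0.037 = $338.05
Medicare tax: $9,467.86 × 0.026 = $246.16
Employee stock purchase plan: $263.32
Total deductions = $331.38 + $338.05 + $246.16 + $263.32 = $1,178.91
Net pay = $9,467.86 − $1,178.91 = $8,288.95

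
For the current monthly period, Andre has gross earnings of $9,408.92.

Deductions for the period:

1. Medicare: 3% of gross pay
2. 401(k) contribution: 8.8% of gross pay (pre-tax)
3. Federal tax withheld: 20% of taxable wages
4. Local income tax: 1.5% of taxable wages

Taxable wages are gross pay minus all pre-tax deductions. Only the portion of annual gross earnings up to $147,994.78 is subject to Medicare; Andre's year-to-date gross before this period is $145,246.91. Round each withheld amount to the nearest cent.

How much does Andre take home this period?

$6,653.60

401(k) contribution: $9,408.92 × 0.088 = $827.98
Taxable wages = $9,408.92 − $827.98 = $8,580.94
Federal tax withheld: $8,580.94 × 0.2 = $1,716.19
Local income tax: $8,580.94 × 0.015 = $128.71
Medicare: only $147,994.78 − $145,246.91 = $2,747.87 of this check is subject → $2,747.87 × 0.03 = $82.44
Total deductions = $827.98 + $1,716.19 + $128.71 + $82.44 = $2,755.32
Net pay = $9,408.92 − $2,755.32 = $6,653.60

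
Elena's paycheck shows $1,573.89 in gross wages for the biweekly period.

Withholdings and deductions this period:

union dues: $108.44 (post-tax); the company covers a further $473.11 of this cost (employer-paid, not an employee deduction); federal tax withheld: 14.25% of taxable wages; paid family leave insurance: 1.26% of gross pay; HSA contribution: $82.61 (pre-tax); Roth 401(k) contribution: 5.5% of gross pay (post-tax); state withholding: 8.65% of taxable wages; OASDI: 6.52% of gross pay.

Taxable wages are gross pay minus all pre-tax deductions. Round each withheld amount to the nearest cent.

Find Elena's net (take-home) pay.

$832.32

HSA contribution: $82.61
Taxable wages = $1,573.89 − $82.61 = $1,491.28
State withholding: $1,491.28 × 0.0865 = $129.00
Federal tax withheld: $1,491.28 × 0.1425 = $212.51
Paid family leave insurance: $1,573.89 × 0.0126 = $19.83
OASDI: $1,573.89 × 0.0652 = $102.62
Union dues: $108.44
Roth 401(k) contribution: $1,573.89 × 0.055 = $86.56
(Employer's $473.11 toward union dues is not withheld from the employee.)
Total deductions = $82.61 + $129.00 + $212.51 + $19.83 + $102.62 + $108.44 + $86.56 = $741.57
Net pay = $1,573.89 − $741.57 = $832.32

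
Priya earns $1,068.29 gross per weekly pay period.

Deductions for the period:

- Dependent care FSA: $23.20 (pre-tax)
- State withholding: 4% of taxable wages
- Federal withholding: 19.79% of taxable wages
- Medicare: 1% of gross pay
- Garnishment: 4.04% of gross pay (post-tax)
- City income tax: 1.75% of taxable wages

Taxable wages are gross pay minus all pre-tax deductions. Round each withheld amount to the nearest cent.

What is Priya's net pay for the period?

$724.34

Dependent care FSA: $23.20
Taxable wages = $1,068.29 − $23.20 = $1,045.09
State withholding: $1,045.09 × 0.04 = $41.80
City income tax: $1,045.09 × 0.0175 = $18.29
Federal withholding: $1,045.09 × 0.1979 = $206.82
Medicare: $1,068.29 × 0.01 = $10.68
Garnishment: $1,068.29 × 0.0404 = $43.16
Total deductions = $23.20 + $41.80 + $18.29 + $206.82 + $10.68 + $43.16 = $343.95
Net pay = $1,068.29 − $343.95 = $724.34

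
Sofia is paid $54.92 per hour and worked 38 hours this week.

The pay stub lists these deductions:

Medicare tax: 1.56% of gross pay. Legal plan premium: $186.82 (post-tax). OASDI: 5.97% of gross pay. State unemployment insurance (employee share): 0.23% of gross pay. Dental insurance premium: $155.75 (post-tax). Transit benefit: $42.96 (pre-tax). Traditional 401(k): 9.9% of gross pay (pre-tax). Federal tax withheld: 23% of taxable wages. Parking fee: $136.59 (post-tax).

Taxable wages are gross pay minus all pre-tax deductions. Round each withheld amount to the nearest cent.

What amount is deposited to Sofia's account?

$773.68

Gross pay: 38 × $54.92 = $2,086.96
Traditional 401(k): $2,086.96 × 0.099 = $206.61
Transit benefit: $42.96
Pre-tax total = $206.61 + $42.96 = $249.57
Taxable wages = $2,086.96 − $249.57 = $1,837.39
Federal tax withheld: $1,837.39 × 0.23 = $422.60
OASDI: $2,086.96 × 0.0597 = $124.59
Medicare tax: $2,086.96 × 0.0156 = $32.56
State unemployment insurance (employee share): $2,086.96 × 0.0023 = $4.80
Parking fee: $136.59
Dental insurance premium: $155.75
Legal plan premium: $186.82
Total deductions = $206.61 + $42.96 + $422.60 + $124.59 + $32.56 + $4.80 + $136.59 + $155.75 + $186.82 = $1,313.28
Net pay = $2,086.96 − $1,313.28 = $773.68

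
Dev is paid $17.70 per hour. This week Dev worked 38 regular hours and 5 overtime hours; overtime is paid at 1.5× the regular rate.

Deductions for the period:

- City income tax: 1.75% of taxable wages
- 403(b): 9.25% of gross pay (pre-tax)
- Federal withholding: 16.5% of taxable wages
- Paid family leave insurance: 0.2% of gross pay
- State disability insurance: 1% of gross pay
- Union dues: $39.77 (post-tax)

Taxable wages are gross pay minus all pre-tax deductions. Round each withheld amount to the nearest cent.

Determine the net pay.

$548.05

Regular pay: 38 × $17.70 = $672.60
Overtime pay: 5 × $17.70 × 1.5 = $132.75
Gross pay = $672.60 + $132.75 = $805.35
403(b): $805.35 × 0.0925 = $74.49
Taxable wages = $805.35 − $74.49 = $730.86
City income tax: $730.86 × 0.0175 = $12.79
Federal withholding: $730.86 × 0.165 = $120.59
Paid family leave insurance: $805.35 × 0.002 = $1.61
State disability insurance: $805.35 × 0.01 = $8.05
Union dues: $39.77
Total deductions = $74.49 + $12.79 + $120.59 + $1.61 + $8.05 + $39.77 = $257.30
Net pay = $805.35 − $257.30 = $548.05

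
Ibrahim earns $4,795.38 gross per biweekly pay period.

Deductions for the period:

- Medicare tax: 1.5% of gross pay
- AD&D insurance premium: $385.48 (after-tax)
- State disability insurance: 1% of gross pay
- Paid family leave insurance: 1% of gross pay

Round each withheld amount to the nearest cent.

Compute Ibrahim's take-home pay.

$4,242.07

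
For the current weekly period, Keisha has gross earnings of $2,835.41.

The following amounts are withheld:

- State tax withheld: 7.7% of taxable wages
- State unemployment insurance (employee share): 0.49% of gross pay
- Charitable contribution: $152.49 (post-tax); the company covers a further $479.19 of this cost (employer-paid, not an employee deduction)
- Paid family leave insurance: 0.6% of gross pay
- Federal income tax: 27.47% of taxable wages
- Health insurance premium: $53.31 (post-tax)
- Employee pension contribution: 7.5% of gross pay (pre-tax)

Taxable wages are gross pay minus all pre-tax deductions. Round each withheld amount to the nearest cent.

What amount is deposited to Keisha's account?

Employee pension contribution: $2,835.41 × 0.075 = $212.66
Taxable wages = $2,835.41 − $212.66 = $2,622.75
Federal income tax: $2,622.75 × 0.2747 = $720.47
State tax withheld: $2,622.75 × 0.077 = $201.95
Paid family leave insurance: $2,835.41 × 0.006 = $17.01
State unemployment insurance (employee share): $2,835.41 × 0.0049 = $13.89
Charitable contribution: $152.49
Health insurance premium: $53.31
(Employer's $479.19 toward charitable contribution is not withheld from the employee.)
Total deductions = $212.66 + $720.47 + $201.95 + $17.01 + $13.89 + $152.49 + $53.31 = $1,371.78
Net pay = $2,835.41 − $1,371.78 = $1,463.63

$1,463.63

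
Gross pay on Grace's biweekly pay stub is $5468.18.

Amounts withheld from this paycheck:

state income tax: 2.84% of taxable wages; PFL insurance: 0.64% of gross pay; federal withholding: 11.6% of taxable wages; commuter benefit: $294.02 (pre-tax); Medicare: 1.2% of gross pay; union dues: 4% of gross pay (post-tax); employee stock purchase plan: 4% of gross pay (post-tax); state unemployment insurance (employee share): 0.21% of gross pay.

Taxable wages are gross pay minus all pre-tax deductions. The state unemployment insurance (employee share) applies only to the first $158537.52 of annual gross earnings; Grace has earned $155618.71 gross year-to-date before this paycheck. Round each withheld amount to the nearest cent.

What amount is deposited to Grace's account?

Commuter benefit: $294.02
Taxable wages = $5468.18 − $294.02 = $5174.16
Federal withholding: $5174.16 × 0.116 = $600.20
State income tax: $5174.16 × 0.0284 = $146.95
Medicare: $5468.18 × 0.012 = $65.62
State unemployment insurance (employee share): only $158537.52 − $155618.71 = $2918.81 of this check is subject → $2918.81 × 0.0021 = $6.13
PFL insurance: $5468.18 × 0.0064 = $35.00
Employee stock purchase plan: $5468.18 × 0.04 = $218.73
Union dues: $5468.18 × 0.04 = $218.73
Total deductions = $294.02 + $600.20 + $146.95 + $65.62 + $6.13 + $35.00 + $218.73 + $218.73 = $1585.38
Net pay = $5468.18 − $1585.38 = $3882.80

$3882.80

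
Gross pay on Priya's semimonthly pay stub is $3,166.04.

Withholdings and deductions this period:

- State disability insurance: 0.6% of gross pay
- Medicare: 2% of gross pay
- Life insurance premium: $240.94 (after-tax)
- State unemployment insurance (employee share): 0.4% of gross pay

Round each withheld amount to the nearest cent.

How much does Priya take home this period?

State disability insurance: $3,166.04 × 0.006 = $19.00
State unemployment insurance (employee share): $3,166.04 × 0.004 = $12.66
Medicare: $3,166.04 × 0.02 = $63.32
Life insurance premium: $240.94
Total deductions = $19.00 + $12.66 + $63.32 + $240.94 = $335.92
Net pay = $3,166.04 − $335.92 = $2,830.12

$2,830.12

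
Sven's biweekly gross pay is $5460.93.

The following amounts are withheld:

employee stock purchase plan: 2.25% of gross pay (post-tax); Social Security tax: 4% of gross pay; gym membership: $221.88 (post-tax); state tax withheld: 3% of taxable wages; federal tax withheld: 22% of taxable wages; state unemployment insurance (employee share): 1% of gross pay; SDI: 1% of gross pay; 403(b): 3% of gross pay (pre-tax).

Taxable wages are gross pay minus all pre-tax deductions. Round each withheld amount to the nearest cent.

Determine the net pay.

403(b): $5460.93 × 0.03 = $163.83
Taxable wages = $5460.93 − $163.83 = $5297.10
State tax withheld: $5297.10 × 0.03 = $158.91
Federal tax withheld: $5297.10 × 0.22 = $1165.36
SDI: $5460.93 × 0.01 = $54.61
State unemployment insurance (employee share): $5460.93 × 0.01 = $54.61
Social Security tax: $5460.93 × 0.04 = $218.44
Gym membership: $221.88
Employee stock purchase plan: $5460.93 × 0.0225 = $122.87
Total deductions = $163.83 + $158.91 + $1165.36 + $54.61 + $54.61 + $218.44 + $221.88 + $122.87 = $2160.51
Net pay = $5460.93 − $2160.51 = $3300.42

$3300.42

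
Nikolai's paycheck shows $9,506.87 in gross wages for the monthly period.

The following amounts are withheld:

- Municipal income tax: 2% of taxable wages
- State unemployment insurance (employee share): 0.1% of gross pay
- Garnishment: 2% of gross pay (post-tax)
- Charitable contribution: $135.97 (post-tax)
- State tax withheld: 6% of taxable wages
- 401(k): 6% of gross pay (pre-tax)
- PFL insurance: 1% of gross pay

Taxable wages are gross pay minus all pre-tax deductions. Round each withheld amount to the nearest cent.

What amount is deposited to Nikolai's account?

$7,790.85

401(k): $9,506.87 × 0.06 = $570.41
Taxable wages = $9,506.87 − $570.41 = $8,936.46
Municipal income tax: $8,936.46 × 0.02 = $178.73
State tax withheld: $8,936.46 × 0.06 = $536.19
PFL insurance: $9,506.87 × 0.01 = $95.07
State unemployment insurance (employee share): $9,506.87 × 0.001 = $9.51
Charitable contribution: $135.97
Garnishment: $9,506.87 × 0.02 = $190.14
Total deductions = $570.41 + $178.73 + $536.19 + $95.07 + $9.51 + $135.97 + $190.14 = $1,716.02
Net pay = $9,506.87 − $1,716.02 = $7,790.85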